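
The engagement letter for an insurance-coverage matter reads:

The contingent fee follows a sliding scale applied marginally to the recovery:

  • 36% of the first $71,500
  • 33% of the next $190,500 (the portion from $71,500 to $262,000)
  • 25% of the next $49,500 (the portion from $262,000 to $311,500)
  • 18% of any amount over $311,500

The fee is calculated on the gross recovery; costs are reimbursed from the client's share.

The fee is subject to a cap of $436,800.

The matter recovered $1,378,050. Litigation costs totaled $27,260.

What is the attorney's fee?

Fee base is the gross recovery, $1,378,050; costs are reimbursed separately.
First $71,500 at 36% = $25,740.00
Next $190,500 at 33% = $62,865.00
Next $49,500 at 25% = $12,375.00
Remaining $1,066,550 at 18% = $191,979.00
Fee: $25,740.00 + $62,865.00 + $12,375.00 + $191,979.00 = $292,959.00
$292,959.00 is under the $436,800 cap.

$292,959.00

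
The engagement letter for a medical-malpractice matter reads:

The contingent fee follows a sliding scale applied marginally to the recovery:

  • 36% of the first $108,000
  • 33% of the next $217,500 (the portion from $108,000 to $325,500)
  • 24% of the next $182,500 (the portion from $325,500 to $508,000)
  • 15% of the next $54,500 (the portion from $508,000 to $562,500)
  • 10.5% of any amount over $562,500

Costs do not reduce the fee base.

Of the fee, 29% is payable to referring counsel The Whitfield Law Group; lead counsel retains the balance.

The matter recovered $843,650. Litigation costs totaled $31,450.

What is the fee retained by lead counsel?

$136,427.03

Fee base is the gross recovery, $843,650; costs are reimbursed separately.
First $108,000 at 36% = $38,880.00
Next $217,500 at 33% = $71,775.00
Next $182,500 at 24% = $43,800.00
Next $54,500 at 15% = $8,175.00
Remaining $281,150 at 10.5% = $29,520.75
Fee: $38,880.00 + $71,775.00 + $43,800.00 + $8,175.00 + $29,520.75 = $192,150.75
Referral share: 29% of $192,150.75 = $55,723.72; lead counsel retains $192,150.75 − $55,723.72 = $136,427.03.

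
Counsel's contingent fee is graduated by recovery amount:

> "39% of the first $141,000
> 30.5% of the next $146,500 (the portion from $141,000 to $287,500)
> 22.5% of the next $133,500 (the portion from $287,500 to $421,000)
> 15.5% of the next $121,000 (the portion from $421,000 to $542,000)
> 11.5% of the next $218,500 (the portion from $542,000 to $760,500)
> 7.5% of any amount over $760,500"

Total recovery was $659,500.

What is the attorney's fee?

First $141,000 at 39% = $54,990.00
Next $146,500 at 30.5% = $44,682.50
Next $133,500 at 22.5% = $30,037.50
Next $121,000 at 15.5% = $18,755.00
Remaining $117,500 at 11.5% = $13,512.50
Fee: $54,990.00 + $44,682.50 + $30,037.50 + $18,755.00 + $13,512.50 = $161,977.50

$161,977.50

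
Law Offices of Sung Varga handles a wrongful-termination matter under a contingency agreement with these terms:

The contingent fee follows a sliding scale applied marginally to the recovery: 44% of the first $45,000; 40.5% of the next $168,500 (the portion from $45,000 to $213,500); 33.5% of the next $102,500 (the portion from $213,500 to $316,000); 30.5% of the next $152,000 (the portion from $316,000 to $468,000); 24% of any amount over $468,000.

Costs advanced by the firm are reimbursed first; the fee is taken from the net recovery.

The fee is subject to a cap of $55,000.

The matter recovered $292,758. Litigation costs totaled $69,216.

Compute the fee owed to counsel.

$55,000.00

Fee base (net of costs): $292,758 − $69,216 = $223,542
First $45,000 at 44% = $19,800.00
Next $168,500 at 40.5% = $68,242.50
Remaining $10,042 at 33.5% = $3,364.07
Fee: $19,800.00 + $68,242.50 + $3,364.07 = $91,406.57
$91,406.57 exceeds the $55,000 cap, so the fee is capped at $55,000.00.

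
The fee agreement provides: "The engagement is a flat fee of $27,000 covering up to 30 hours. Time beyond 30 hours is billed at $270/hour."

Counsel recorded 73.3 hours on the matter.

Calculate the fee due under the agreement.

$38,691.00

Flat fee: $27,000.00
Excess hours: 73.3 − 30 = 43.3
Overrun: 43.3 × $270 = $11,691.00
Total: $27,000.00 + $11,691.00 = $38,691.00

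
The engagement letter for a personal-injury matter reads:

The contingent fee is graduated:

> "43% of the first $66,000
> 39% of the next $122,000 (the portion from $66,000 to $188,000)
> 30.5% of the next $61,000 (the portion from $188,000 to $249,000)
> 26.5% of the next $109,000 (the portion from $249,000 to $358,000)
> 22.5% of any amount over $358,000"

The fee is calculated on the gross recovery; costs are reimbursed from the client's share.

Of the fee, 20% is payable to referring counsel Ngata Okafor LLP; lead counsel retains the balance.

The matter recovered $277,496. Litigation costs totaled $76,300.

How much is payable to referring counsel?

$20,423.29

Fee base is the gross recovery, $277,496; costs are reimbursed separately.
First $66,000 at 43% = $28,380.00
Next $122,000 at 39% = $47,580.00
Next $61,000 at 30.5% = $18,605.00
Remaining $28,496 at 26.5% = $7,551.44
Fee: $28,380.00 + $47,580.00 + $18,605.00 + $7,551.44 = $102,116.44
Referral share: 20% of $102,116.44 = $20,423.29; lead counsel retains $102,116.44 − $20,423.29 = $81,693.15.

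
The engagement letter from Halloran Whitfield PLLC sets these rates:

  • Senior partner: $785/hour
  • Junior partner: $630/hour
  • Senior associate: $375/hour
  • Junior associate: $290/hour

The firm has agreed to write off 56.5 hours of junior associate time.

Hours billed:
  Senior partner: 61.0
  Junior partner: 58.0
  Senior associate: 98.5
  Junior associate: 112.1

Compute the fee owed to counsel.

Senior partner: 61.0 × $785 = $47,885.00
Junior partner: 58.0 × $630 = $36,540.00
Senior associate: 98.5 × $375 = $36,937.50
Junior associate: 112.1 × $290 = $32,509.00
Subtotal: $153,871.50
Write-off: 56.5 × $290 = $16,385.00
Total: $153,871.50 − $16,385.00 = $137,486.50

$137,486.50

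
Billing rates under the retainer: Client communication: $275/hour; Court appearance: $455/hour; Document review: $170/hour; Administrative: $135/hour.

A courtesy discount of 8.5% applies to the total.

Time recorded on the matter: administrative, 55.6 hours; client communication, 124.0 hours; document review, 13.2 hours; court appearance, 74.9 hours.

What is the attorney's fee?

Client communication: 124.0 × $275 = $34,100.00
Court appearance: 74.9 × $455 = $34,079.50
Document review: 13.2 × $170 = $2,244.00
Administrative: 55.6 × $135 = $7,506.00
Subtotal: $77,929.50
Less 8.5% discount: −$6,624.01
Total: $77,929.50 − $6,624.01 = $71,305.49

$71,305.49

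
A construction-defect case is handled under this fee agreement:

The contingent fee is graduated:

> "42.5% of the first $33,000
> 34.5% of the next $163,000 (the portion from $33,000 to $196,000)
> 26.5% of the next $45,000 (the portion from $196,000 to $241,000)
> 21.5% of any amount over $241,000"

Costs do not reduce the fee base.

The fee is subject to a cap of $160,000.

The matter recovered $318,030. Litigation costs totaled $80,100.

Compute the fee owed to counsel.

$98,746.45

Fee base is the gross recovery, $318,030; costs are reimbursed separately.
First $33,000 at 42.5% = $14,025.00
Next $163,000 at 34.5% = $56,235.00
Next $45,000 at 26.5% = $11,925.00
Remaining $77,030 at 21.5% = $16,561.45
Fee: $14,025.00 + $56,235.00 + $11,925.00 + $16,561.45 = $98,746.45
$98,746.45 is under the $160,000 cap.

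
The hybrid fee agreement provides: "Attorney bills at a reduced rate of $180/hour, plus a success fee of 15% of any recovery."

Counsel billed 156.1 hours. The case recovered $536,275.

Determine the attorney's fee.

$108,539.25

Hourly: 156.1 × $180 = $28,098.00
Success fee: 15% of $536,275 = $80,441.25
Total: $28,098.00 + $80,441.25 = $108,539.25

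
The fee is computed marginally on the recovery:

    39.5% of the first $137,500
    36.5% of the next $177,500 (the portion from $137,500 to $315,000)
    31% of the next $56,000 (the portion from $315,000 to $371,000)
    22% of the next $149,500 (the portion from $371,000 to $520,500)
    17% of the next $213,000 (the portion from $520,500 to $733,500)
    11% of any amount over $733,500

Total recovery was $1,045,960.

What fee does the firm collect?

First $137,500 at 39.5% = $54,312.50
Next $177,500 at 36.5% = $64,787.50
Next $56,000 at 31% = $17,360.00
Next $149,500 at 22% = $32,890.00
Next $213,000 at 17% = $36,210.00
Remaining $312,460 at 11% = $34,370.60
Fee: $54,312.50 + $64,787.50 + $17,360.00 + $32,890.00 + $36,210.00 + $34,370.60 = $239,930.60

$239,930.60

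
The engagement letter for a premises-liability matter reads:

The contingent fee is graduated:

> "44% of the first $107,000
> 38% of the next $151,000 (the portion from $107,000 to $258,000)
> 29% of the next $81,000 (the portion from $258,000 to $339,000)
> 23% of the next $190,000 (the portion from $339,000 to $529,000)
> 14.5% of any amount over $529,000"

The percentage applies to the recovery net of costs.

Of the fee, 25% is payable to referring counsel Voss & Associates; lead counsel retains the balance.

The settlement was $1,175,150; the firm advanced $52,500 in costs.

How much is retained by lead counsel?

Fee base (net of costs): $1,175,150 − $52,500 = $1,122,650
First $107,000 at 44% = $47,080.00
Next $151,000 at 38% = $57,380.00
Next $81,000 at 29% = $23,490.00
Next $190,000 at 23% = $43,700.00
Remaining $593,650 at 14.5% = $86,079.25
Fee: $47,080.00 + $57,380.00 + $23,490.00 + $43,700.00 + $86,079.25 = $257,729.25
Referral share: 25% of $257,729.25 = $64,432.31; lead counsel retains $257,729.25 − $64,432.31 = $193,296.94.

$193,296.94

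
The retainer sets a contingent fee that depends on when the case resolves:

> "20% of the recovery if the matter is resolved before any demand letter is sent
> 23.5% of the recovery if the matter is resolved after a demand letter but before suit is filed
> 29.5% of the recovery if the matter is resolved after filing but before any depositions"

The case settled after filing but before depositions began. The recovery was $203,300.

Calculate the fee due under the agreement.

$59,973.50

The matter settled after filing but before depositions began, so the 29.5% rate applies.
$203,300 × 29.5% = $59,973.50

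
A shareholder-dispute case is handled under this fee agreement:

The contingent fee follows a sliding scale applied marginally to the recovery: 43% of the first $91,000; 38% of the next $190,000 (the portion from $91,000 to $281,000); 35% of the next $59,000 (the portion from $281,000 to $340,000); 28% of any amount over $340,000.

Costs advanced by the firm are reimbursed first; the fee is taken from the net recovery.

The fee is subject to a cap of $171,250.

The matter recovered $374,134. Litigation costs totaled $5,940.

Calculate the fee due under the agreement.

Fee base (net of costs): $374,134 − $5,940 = $368,194
First $91,000 at 43% = $39,130.00
Next $190,000 at 38% = $72,200.00
Next $59,000 at 35% = $20,650.00
Remaining $28,194 at 28% = $7,894.32
Fee: $39,130.00 + $72,200.00 + $20,650.00 + $7,894.32 = $139,874.32
$139,874.32 is under the $171,250 cap.

$139,874.32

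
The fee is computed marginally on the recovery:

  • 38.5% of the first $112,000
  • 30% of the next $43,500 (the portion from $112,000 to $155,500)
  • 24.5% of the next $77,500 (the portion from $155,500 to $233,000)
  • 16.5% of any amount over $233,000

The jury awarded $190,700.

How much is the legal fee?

$64,794.00

First $112,000 at 38.5% = $43,120.00
Next $43,500 at 30% = $13,050.00
Remaining $35,200 at 24.5% = $8,624.00
Fee: $43,120.00 + $13,050.00 + $8,624.00 = $64,794.00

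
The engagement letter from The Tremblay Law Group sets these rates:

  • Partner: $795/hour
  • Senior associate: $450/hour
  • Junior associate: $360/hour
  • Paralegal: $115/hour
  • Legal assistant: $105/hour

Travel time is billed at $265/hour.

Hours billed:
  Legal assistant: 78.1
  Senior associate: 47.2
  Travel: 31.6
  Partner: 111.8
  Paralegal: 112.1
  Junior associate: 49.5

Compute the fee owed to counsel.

Partner: 111.8 × $795 = $88,881.00
Senior associate: 47.2 × $450 = $21,240.00
Junior associate: 49.5 × $360 = $17,820.00
Paralegal: 112.1 × $115 = $12,891.50
Legal assistant: 78.1 × $105 = $8,200.50
Subtotal: $88,881.00 + $21,240.00 + $17,820.00 + $12,891.50 + $8,200.50 = $149,033.00
Travel: 31.6 × $265 = $8,374.00
Total: $149,033.00 + $8,374.00 = $157,407.00

$157,407.00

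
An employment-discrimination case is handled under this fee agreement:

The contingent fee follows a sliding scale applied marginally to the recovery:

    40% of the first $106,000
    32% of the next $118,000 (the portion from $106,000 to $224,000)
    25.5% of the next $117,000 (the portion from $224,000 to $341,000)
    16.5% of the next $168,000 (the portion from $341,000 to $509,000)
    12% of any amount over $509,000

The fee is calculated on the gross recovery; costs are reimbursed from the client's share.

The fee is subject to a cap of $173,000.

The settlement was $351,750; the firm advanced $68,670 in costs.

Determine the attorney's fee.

$111,768.75

Fee base is the gross recovery, $351,750; costs are reimbursed separately.
First $106,000 at 40% = $42,400.00
Next $118,000 at 32% = $37,760.00
Next $117,000 at 25.5% = $29,835.00
Remaining $10,750 at 16.5% = $1,773.75
Fee: $42,400.00 + $37,760.00 + $29,835.00 + $1,773.75 = $111,768.75
$111,768.75 is under the $173,000 cap.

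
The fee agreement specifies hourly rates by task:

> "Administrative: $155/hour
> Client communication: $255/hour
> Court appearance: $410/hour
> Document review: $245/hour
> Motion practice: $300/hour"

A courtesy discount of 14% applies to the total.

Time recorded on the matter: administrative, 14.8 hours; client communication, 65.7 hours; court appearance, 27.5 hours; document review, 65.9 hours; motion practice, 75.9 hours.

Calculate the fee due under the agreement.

$59,544.68

Administrative: 14.8 × $155 = $2,294.00
Client communication: 65.7 × $255 = $16,753.50
Court appearance: 27.5 × $410 = $11,275.00
Document review: 65.9 × $245 = $16,145.50
Motion practice: 75.9 × $300 = $22,770.00
Subtotal: $69,238.00
Less 14% discount: −$9,693.32
Total: $69,238.00 − $9,693.32 = $59,544.68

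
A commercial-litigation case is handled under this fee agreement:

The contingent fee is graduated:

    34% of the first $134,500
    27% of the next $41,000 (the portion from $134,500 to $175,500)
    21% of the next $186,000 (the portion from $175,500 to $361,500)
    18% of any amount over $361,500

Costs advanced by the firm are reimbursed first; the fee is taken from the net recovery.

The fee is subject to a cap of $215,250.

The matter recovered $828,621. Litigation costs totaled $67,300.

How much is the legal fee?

Fee base (net of costs): $828,621 − $67,300 = $761,321
First $134,500 at 34% = $45,730.00
Next $41,000 at 27% = $11,070.00
Next $186,000 at 21% = $39,060.00
Remaining $399,821 at 18% = $71,967.78
Fee: $45,730.00 + $11,070.00 + $39,060.00 + $71,967.78 = $167,827.78
$167,827.78 is under the $215,250 cap.

$167,827.78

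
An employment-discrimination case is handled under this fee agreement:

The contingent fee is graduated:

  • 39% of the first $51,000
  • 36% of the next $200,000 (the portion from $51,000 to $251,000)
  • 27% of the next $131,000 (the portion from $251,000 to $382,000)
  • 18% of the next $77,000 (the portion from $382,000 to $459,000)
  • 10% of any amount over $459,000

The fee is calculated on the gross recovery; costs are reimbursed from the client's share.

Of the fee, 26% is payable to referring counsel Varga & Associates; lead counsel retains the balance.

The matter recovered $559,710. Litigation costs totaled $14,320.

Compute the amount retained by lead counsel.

Fee base is the gross recovery, $559,710; costs are reimbursed separately.
First $51,000 at 39% = $19,890.00
Next $200,000 at 36% = $72,000.00
Next $131,000 at 27% = $35,370.00
Next $77,000 at 18% = $13,860.00
Remaining $100,710 at 10% = $10,071.00
Fee: $19,890.00 + $72,000.00 + $35,370.00 + $13,860.00 + $10,071.00 = $151,191.00
Referral share: 26% of $151,191.00 = $39,309.66; lead counsel retains $151,191.00 − $39,309.66 = $111,881.34.

$111,881.34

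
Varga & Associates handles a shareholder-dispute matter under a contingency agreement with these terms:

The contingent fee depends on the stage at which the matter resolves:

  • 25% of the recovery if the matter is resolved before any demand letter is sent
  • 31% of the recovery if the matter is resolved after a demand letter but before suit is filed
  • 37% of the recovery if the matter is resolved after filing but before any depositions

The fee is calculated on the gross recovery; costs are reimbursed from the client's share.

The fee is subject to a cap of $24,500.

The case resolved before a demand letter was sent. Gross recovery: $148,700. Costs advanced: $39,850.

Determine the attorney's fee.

$24,500.00

Fee base is the gross recovery, $148,700; costs are reimbursed separately.
The matter resolved before a demand letter was sent, so the 25% rate applies.
$148,700 × 25% = $37,175.00
$37,175.00 exceeds the $24,500 cap, so the fee is capped at $24,500.00.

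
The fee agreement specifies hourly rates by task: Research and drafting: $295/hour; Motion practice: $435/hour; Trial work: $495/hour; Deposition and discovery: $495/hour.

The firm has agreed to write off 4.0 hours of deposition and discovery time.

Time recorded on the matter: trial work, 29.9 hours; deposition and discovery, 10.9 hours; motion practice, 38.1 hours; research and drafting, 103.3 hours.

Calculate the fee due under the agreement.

Research and drafting: 103.3 × $295 = $30,473.50
Motion practice: 38.1 × $435 = $16,573.50
Trial work: 29.9 × $495 = $14,800.50
Deposition and discovery: 10.9 × $495 = $5,395.50
Subtotal: $67,243.00
Write-off: 4.0 × $495 = $1,980.00
Total: $67,243.00 − $1,980.00 = $65,263.00

$65,263.00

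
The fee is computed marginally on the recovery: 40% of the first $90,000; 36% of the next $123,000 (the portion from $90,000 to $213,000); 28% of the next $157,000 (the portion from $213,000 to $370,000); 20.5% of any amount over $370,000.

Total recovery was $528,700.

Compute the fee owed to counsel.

$156,773.50

First $90,000 at 40% = $36,000.00
Next $123,000 at 36% = $44,280.00
Next $157,000 at 28% = $43,960.00
Remaining $158,700 at 20.5% = $32,533.50
Fee: $36,000.00 + $44,280.00 + $43,960.00 + $32,533.50 = $156,773.50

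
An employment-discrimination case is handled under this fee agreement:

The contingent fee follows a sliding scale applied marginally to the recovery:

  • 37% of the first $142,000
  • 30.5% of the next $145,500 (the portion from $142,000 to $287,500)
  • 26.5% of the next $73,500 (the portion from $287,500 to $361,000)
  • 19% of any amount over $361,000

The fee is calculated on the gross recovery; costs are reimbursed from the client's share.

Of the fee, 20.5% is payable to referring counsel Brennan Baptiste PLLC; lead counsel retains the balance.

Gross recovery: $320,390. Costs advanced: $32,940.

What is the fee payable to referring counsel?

$21,654.84

Fee base is the gross recovery, $320,390; costs are reimbursed separately.
First $142,000 at 37% = $52,540.00
Next $145,500 at 30.5% = $44,377.50
Remaining $32,890 at 26.5% = $8,715.85
Fee: $52,540.00 + $44,377.50 + $8,715.85 = $105,633.35
Referral share: 20.5% of $105,633.35 = $21,654.84; lead counsel retains $105,633.35 − $21,654.84 = $83,978.51.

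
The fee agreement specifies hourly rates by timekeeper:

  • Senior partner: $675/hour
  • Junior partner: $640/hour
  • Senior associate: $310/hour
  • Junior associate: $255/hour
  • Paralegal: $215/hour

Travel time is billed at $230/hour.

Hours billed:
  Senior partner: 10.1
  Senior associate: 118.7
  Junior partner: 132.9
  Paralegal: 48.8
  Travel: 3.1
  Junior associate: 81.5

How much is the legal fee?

Senior partner: 10.1 × $675 = $6,817.50
Junior partner: 132.9 × $640 = $85,056.00
Senior associate: 118.7 × $310 = $36,797.00
Junior associate: 81.5 × $255 = $20,782.50
Paralegal: 48.8 × $215 = $10,492.00
Subtotal: $6,817.50 + $85,056.00 + $36,797.00 + $20,782.50 + $10,492.00 = $159,945.00
Travel: 3.1 × $230 = $713.00
Total: $159,945.00 + $713.00 = $160,658.00

$160,658.00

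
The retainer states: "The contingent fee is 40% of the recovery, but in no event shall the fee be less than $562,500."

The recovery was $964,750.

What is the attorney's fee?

$562,500.00

40% of $964,750 = $385,900.00
That is below the $562,500 minimum, so the minimum applies.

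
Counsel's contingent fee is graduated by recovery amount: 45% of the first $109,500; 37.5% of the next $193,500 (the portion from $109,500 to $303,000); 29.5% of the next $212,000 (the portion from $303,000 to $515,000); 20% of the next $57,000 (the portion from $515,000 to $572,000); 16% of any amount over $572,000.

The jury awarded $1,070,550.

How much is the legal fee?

$275,545.50

First $109,500 at 45% = $49,275.00
Next $193,500 at 37.5% = $72,562.50
Next $212,000 at 29.5% = $62,540.00
Next $57,000 at 20% = $11,400.00
Remaining $498,550 at 16% = $79,768.00
Fee: $49,275.00 + $72,562.50 + $62,540.00 + $11,400.00 + $79,768.00 = $275,545.50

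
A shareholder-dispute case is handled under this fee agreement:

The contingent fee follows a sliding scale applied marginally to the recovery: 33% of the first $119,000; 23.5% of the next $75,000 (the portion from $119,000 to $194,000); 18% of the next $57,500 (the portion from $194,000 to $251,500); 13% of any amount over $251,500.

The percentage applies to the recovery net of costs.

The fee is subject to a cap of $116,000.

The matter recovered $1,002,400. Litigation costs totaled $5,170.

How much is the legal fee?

$116,000.00

Fee base (net of costs): $1,002,400 − $5,170 = $997,230
First $119,000 at 33% = $39,270.00
Next $75,000 at 23.5% = $17,625.00
Next $57,500 at 18% = $10,350.00
Remaining $745,730 at 13% = $96,944.90
Fee: $39,270.00 + $17,625.00 + $10,350.00 + $96,944.90 = $164,189.90
$164,189.90 exceeds the $116,000 cap, so the fee is capped at $116,000.00.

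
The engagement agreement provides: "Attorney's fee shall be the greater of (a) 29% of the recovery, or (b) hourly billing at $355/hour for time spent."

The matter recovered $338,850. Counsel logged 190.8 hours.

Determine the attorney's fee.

(a) 29% of $338,850 = $98,266.50
(b) 190.8 × $355 = $67,734.00
The greater is (a): $98,266.50.

$98,266.50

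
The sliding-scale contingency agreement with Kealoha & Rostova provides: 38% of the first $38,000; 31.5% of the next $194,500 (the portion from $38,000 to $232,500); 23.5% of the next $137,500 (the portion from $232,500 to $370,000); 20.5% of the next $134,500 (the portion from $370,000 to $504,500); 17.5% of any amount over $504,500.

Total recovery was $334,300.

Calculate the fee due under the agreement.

$99,630.50

First $38,000 at 38% = $14,440.00
Next $194,500 at 31.5% = $61,267.50
Remaining $101,800 at 23.5% = $23,923.00
Fee: $14,440.00 + $61,267.50 + $23,923.00 = $99,630.50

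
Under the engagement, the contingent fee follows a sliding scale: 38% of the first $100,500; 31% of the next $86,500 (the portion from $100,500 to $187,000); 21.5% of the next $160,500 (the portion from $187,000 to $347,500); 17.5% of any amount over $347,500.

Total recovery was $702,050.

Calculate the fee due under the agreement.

First $100,500 at 38% = $38,190.00
Next $86,500 at 31% = $26,815.00
Next $160,500 at 21.5% = $34,507.50
Remaining $354,550 at 17.5% = $62,046.25
Fee: $38,190.00 + $26,815.00 + $34,507.50 + $62,046.25 = $161,558.75

$161,558.75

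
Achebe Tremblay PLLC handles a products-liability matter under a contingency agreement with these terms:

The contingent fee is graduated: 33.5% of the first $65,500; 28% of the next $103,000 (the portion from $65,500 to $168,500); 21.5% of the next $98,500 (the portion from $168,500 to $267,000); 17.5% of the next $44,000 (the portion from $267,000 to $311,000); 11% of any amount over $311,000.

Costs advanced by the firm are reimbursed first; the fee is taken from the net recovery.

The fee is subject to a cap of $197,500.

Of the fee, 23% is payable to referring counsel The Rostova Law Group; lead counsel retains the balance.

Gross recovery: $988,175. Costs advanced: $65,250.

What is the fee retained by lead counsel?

$113,168.25

Fee base (net of costs): $988,175 − $65,250 = $922,925
First $65,500 at 33.5% = $21,942.50
Next $103,000 at 28% = $28,840.00
Next $98,500 at 21.5% = $21,177.50
Next $44,000 at 17.5% = $7,700.00
Remaining $611,925 at 11% = $67,311.75
Fee: $21,942.50 + $28,840.00 + $21,177.50 + $7,700.00 + $67,311.75 = $146,971.75
$146,971.75 is under the $197,500 cap.
Referral share: 23% of $146,971.75 = $33,803.50; lead counsel retains $146,971.75 − $33,803.50 = $113,168.25.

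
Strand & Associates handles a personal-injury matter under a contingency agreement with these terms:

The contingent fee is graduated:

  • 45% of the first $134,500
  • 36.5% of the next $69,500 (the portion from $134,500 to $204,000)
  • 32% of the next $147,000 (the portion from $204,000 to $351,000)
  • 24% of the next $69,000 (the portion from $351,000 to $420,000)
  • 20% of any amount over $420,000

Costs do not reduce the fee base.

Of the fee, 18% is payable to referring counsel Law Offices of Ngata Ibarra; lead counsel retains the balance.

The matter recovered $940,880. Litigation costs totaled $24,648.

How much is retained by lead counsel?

$208,008.17

Fee base is the gross recovery, $940,880; costs are reimbursed separately.
First $134,500 at 45% = $60,525.00
Next $69,500 at 36.5% = $25,367.50
Next $147,000 at 32% = $47,040.00
Next $69,000 at 24% = $16,560.00
Remaining $520,880 at 20% = $104,176.00
Fee: $60,525.00 + $25,367.50 + $47,040.00 + $16,560.00 + $104,176.00 = $253,668.50
Referral share: 18% of $253,668.50 = $45,660.33; lead counsel retains $253,668.50 − $45,660.33 = $208,008.17.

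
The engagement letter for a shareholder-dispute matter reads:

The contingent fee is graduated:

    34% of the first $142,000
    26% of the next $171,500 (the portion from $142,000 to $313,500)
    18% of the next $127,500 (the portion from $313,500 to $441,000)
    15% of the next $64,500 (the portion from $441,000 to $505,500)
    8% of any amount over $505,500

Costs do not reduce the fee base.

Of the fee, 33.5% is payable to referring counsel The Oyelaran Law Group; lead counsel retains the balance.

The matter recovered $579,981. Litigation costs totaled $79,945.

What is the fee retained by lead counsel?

Fee base is the gross recovery, $579,981; costs are reimbursed separately.
First $142,000 at 34% = $48,280.00
Next $171,500 at 26% = $44,590.00
Next $127,500 at 18% = $22,950.00
Next $64,500 at 15% = $9,675.00
Remaining $74,481 at 8% = $5,958.48
Fee: $48,280.00 + $44,590.00 + $22,950.00 + $9,675.00 + $5,958.48 = $131,453.48
Referral share: 33.5% of $131,453.48 = $44,036.92; lead counsel retains $131,453.48 − $44,036.92 = $87,416.56.

$87,416.56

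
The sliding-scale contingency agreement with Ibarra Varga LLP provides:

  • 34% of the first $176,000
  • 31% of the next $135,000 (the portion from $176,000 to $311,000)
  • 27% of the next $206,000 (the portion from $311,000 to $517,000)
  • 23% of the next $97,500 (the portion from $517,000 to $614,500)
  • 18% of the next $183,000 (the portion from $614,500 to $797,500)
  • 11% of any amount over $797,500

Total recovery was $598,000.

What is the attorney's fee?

First $176,000 at 34% = $59,840.00
Next $135,000 at 31% = $41,850.00
Next $206,000 at 27% = $55,620.00
Remaining $81,000 at 23% = $18,630.00
Fee: $59,840.00 + $41,850.00 + $55,620.00 + $18,630.00 = $175,940.00

$175,940.00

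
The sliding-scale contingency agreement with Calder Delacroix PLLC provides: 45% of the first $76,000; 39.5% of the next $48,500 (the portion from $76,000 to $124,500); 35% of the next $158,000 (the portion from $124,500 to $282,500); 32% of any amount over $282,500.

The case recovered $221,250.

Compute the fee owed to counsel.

First $76,000 at 45% = $34,200.00
Next $48,500 at 39.5% = $19,157.50
Remaining $96,750 at 35% = $33,862.50
Fee: $34,200.00 + $19,157.50 + $33,862.50 = $87,220.00

$87,220.00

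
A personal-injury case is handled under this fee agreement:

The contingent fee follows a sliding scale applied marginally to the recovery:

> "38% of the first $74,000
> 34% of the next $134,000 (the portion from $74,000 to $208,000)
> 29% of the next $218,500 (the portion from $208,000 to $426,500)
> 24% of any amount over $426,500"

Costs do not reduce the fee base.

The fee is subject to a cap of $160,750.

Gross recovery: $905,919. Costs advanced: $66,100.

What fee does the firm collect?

$160,750.00

Fee base is the gross recovery, $905,919; costs are reimbursed separately.
First $74,000 at 38% = $28,120.00
Next $134,000 at 34% = $45,560.00
Next $218,500 at 29% = $63,365.00
Remaining $479,419 at 24% = $115,060.56
Fee: $28,120.00 + $45,560.00 + $63,365.00 + $115,060.56 = $252,105.56
$252,105.56 exceeds the $160,750 cap, so the fee is capped at $160,750.00.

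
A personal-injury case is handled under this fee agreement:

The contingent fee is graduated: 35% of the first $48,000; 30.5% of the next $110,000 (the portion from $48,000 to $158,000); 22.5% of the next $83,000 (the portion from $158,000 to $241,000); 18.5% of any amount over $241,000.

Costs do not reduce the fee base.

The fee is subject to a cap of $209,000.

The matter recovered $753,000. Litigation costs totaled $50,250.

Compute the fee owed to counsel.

$163,745.00

Fee base is the gross recovery, $753,000; costs are reimbursed separately.
First $48,000 at 35% = $16,800.00
Next $110,000 at 30.5% = $33,550.00
Next $83,000 at 22.5% = $18,675.00
Remaining $512,000 at 18.5% = $94,720.00
Fee: $16,800.00 + $33,550.00 + $18,675.00 + $94,720.00 = $163,745.00
$163,745.00 is under the $209,000 cap.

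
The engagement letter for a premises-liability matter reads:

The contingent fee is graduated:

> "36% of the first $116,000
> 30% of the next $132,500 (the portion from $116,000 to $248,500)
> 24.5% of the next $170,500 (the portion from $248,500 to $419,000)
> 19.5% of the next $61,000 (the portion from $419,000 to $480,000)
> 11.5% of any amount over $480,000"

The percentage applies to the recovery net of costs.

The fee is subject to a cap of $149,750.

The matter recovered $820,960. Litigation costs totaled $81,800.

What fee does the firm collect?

$149,750.00

Fee base (net of costs): $820,960 − $81,800 = $739,160
First $116,000 at 36% = $41,760.00
Next $132,500 at 30% = $39,750.00
Next $170,500 at 24.5% = $41,772.50
Next $61,000 at 19.5% = $11,895.00
Remaining $259,160 at 11.5% = $29,803.40
Fee: $41,760.00 + $39,750.00 + $41,772.50 + $11,895.00 + $29,803.40 = $164,980.90
$164,980.90 exceeds the $149,750 cap, so the fee is capped at $149,750.00.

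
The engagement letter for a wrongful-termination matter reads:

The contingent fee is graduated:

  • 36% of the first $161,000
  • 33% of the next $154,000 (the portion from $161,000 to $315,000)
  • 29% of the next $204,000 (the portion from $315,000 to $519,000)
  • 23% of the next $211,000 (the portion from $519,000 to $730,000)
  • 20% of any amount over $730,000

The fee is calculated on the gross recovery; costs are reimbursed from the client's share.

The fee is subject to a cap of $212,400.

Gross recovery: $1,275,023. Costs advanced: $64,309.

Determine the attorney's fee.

$212,400.00

Fee base is the gross recovery, $1,275,023; costs are reimbursed separately.
First $161,000 at 36% = $57,960.00
Next $154,000 at 33% = $50,820.00
Next $204,000 at 29% = $59,160.00
Next $211,000 at 23% = $48,530.00
Remaining $545,023 at 20% = $109,004.60
Fee: $57,960.00 + $50,820.00 + $59,160.00 + $48,530.00 + $109,004.60 = $325,474.60
$325,474.60 exceeds the $212,400 cap, so the fee is capped at $212,400.00.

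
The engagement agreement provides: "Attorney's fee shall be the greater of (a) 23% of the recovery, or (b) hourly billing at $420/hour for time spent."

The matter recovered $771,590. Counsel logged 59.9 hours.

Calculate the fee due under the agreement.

(a) 23% of $771,590 = $177,465.70
(b) 59.9 × $420 = $25,158.00
The greater is (a): $177,465.70.

$177,465.70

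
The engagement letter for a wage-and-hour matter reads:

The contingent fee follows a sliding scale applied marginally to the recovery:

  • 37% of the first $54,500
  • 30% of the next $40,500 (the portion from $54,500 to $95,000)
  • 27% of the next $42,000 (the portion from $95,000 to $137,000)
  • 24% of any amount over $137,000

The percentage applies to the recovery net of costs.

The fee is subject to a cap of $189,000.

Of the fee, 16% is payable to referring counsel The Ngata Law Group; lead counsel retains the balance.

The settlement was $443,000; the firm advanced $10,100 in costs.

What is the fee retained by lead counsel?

Fee base (net of costs): $443,000 − $10,100 = $432,900
First $54,500 at 37% = $20,165.00
Next $40,500 at 30% = $12,150.00
Next $42,000 at 27% = $11,340.00
Remaining $295,900 at 24% = $71,016.00
Fee: $20,165.00 + $12,150.00 + $11,340.00 + $71,016.00 = $114,671.00
$114,671.00 is under the $189,000 cap.
Referral share: 16% of $114,671.00 = $18,347.36; lead counsel retains $114,671.00 − $18,347.36 = $96,323.64.

$96,323.64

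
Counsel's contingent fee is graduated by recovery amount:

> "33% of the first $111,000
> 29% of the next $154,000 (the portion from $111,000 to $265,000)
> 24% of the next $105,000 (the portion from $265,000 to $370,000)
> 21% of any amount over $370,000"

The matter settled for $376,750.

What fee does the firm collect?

$107,907.50

First $111,000 at 33% = $36,630.00
Next $154,000 at 29% = $44,660.00
Next $105,000 at 24% = $25,200.00
Remaining $6,750 at 21% = $1,417.50
Fee: $36,630.00 + $44,660.00 + $25,200.00 + $1,417.50 = $107,907.50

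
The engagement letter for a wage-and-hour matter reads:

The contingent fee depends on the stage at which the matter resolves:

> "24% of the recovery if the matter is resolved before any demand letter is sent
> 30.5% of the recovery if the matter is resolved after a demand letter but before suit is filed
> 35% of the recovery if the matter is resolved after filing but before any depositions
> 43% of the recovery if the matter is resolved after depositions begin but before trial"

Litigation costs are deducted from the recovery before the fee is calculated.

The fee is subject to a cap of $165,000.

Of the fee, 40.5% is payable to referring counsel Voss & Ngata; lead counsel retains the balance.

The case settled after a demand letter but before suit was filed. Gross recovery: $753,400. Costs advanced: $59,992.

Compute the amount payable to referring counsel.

$66,825.00

Fee base (net of costs): $753,400 − $59,992 = $693,408
The matter settled after a demand letter but before suit was filed, so the 30.5% rate applies.
$693,408 × 30.5% = $211,489.44
$211,489.44 exceeds the $165,000 cap, so the fee is capped at $165,000.00.
Referral share: 40.5% of $165,000.00 = $66,825.00; lead counsel retains $165,000.00 − $66,825.00 = $98,175.00.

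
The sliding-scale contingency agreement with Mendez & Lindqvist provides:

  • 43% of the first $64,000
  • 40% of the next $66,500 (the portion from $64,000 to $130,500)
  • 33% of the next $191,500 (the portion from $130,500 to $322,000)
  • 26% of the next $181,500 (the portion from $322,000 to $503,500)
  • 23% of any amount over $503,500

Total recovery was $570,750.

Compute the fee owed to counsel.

First $64,000 at 43% = $27,520.00
Next $66,500 at 40% = $26,600.00
Next $191,500 at 33% = $63,195.00
Next $181,500 at 26% = $47,190.00
Remaining $67,250 at 23% = $15,467.50
Fee: $27,520.00 + $26,600.00 + $63,195.00 + $47,190.00 + $15,467.50 = $179,972.50

$179,972.50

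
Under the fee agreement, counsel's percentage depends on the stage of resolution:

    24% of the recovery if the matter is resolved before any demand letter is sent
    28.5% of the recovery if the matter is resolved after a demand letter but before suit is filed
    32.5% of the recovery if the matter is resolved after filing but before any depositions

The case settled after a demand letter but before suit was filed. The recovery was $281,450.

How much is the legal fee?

The matter settled after a demand letter but before suit was filed, so the 28.5% rate applies.
$281,450 × 28.5% = $80,213.25

$80,213.25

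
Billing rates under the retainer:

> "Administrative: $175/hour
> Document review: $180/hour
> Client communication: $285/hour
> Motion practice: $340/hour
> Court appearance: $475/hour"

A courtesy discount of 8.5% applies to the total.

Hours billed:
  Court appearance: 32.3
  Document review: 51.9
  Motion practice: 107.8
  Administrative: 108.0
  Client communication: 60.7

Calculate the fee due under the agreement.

Administrative: 108.0 × $175 = $18,900.00
Document review: 51.9 × $180 = $9,342.00
Client communication: 60.7 × $285 = $17,299.50
Motion practice: 107.8 × $340 = $36,652.00
Court appearance: 32.3 × $475 = $15,342.50
Subtotal: $97,536.00
Less 8.5% discount: −$8,290.56
Total: $97,536.00 − $8,290.56 = $89,245.44

$89,245.44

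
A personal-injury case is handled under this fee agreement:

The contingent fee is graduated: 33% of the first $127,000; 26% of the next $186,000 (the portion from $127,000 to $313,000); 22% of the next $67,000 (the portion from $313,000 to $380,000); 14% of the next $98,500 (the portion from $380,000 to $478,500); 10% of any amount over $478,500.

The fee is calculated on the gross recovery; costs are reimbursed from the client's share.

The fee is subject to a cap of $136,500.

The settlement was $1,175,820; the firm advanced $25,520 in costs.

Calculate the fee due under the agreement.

$136,500.00

Fee base is the gross recovery, $1,175,820; costs are reimbursed separately.
First $127,000 at 33% = $41,910.00
Next $186,000 at 26% = $48,360.00
Next $67,000 at 22% = $14,740.00
Next $98,500 at 14% = $13,790.00
Remaining $697,320 at 10% = $69,732.00
Fee: $41,910.00 + $48,360.00 + $14,740.00 + $13,790.00 + $69,732.00 = $188,532.00
$188,532.00 exceeds the $136,500 cap, so the fee is capped at $136,500.00.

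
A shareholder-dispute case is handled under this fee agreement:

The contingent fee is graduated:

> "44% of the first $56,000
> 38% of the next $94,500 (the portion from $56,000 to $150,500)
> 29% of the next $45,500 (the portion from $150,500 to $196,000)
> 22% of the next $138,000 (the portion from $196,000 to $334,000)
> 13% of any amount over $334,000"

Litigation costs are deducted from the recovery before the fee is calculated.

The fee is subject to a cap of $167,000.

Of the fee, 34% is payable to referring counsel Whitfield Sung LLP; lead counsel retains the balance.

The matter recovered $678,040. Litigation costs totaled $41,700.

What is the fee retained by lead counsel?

Fee base (net of costs): $678,040 − $41,700 = $636,340
First $56,000 at 44% = $24,640.00
Next $94,500 at 38% = $35,910.00
Next $45,500 at 29% = $13,195.00
Next $138,000 at 22% = $30,360.00
Remaining $302,340 at 13% = $39,304.20
Fee: $24,640.00 + $35,910.00 + $13,195.00 + $30,360.00 + $39,304.20 = $143,409.20
$143,409.20 is under the $167,000 cap.
Referral share: 34% of $143,409.20 = $48,759.13; lead counsel retains $143,409.20 − $48,759.13 = $94,650.07.

$94,650.07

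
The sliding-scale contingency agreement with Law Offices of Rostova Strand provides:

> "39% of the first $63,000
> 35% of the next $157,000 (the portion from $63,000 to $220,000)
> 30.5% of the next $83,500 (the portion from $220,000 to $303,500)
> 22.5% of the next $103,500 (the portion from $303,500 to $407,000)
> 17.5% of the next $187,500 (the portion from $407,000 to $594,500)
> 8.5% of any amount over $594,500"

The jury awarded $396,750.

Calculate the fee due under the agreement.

$125,968.75

First $63,000 at 39% = $24,570.00
Next $157,000 at 35% = $54,950.00
Next $83,500 at 30.5% = $25,467.50
Remaining $93,250 at 22.5% = $20,981.25
Fee: $24,570.00 + $54,950.00 + $25,467.50 + $20,981.25 = $125,968.75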